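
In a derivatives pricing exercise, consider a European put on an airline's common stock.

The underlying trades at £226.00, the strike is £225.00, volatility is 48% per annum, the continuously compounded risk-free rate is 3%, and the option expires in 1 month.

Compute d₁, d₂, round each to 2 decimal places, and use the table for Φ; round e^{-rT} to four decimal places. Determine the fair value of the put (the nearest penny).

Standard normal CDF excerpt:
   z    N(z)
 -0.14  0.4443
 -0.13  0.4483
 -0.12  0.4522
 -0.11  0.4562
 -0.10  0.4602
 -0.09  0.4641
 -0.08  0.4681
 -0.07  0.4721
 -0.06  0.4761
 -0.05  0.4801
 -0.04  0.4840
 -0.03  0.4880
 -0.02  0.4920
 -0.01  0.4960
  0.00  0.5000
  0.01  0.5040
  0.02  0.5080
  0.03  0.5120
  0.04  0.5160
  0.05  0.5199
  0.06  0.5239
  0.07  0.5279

σ√T = 0.48 × 0.2887 = 0.1386
ln(S/K) + (r + σ²/2)T = ln(226/225) + (0.03 + 0.48²/2)·0.08333 = 0.0044 + 0.0121 = 0.0165
d₁ = 0.0165 / 0.1386 = 0.1193 which rounds to 0.12
d₂ = d₁ − σ√T = 0.1193 − 0.1386 = -0.0192 which rounds to -0.02
e^(−rT) = e^(−0.03·0.08333) = 0.9975
P = 225·0.9975·N(0.02) − 226·N(-0.12) = 225·0.9975·0.5080 − 226·0.4522 = 114.0143 − 102.1972 = 11.8171

£11.82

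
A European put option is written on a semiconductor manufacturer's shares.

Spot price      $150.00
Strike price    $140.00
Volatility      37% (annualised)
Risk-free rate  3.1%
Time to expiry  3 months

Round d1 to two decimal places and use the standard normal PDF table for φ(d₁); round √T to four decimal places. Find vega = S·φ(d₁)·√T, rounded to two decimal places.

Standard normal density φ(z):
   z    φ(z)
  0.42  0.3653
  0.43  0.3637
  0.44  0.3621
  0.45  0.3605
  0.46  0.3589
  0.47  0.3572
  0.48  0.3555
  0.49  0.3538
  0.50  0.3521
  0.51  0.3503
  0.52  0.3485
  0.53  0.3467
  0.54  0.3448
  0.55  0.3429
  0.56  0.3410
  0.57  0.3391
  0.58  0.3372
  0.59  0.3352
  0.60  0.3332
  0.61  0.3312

T = 0.25;  σ√T = 0.1850
d₁ = [ln(150/140) + (0.031 + ½·0.37²)·0.25] / (σ√T) = (0.0690 + 0.0249) / 0.1850 = 0.5073 → 0.51
√T = √0.25 = 0.5000
φ(d₁) = φ(0.51) = 0.3503
vega = S·φ(d₁)·√T = 150·0.3503·0.5000 = 26.2725

26.27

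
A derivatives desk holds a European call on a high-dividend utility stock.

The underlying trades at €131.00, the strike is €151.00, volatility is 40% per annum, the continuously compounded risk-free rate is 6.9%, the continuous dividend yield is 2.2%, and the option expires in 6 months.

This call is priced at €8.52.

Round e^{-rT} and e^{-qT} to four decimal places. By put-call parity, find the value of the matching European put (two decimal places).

€24.83

exp(−qT) = exp(−0.022·0.5) = 0.9891;  exp(−rT) = exp(−0.069·0.5) = 0.9661
Put-call parity: C − P = S·e^(−qT) − K·e^(−rT) = 131·0.9891 − 151·0.9661 = 129.5721 − 145.8811 = -16.3090
P = C − (C − P) = 8.52 − (-16.3090) = 24.8290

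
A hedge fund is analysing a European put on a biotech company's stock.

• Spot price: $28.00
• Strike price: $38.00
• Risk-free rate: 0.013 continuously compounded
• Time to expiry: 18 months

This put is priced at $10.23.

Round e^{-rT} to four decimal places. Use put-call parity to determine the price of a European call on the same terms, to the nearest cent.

$0.96

e^(−rT) = e^(−0.013·1.5) = 0.9807
Put-call parity: C − P = S − K·e^(−rT) = 28 − 38·0.9807 = 28 − 37.2666 = -9.2666
C = P + (C − P) = 10.23 + (-9.2666) = 0.9634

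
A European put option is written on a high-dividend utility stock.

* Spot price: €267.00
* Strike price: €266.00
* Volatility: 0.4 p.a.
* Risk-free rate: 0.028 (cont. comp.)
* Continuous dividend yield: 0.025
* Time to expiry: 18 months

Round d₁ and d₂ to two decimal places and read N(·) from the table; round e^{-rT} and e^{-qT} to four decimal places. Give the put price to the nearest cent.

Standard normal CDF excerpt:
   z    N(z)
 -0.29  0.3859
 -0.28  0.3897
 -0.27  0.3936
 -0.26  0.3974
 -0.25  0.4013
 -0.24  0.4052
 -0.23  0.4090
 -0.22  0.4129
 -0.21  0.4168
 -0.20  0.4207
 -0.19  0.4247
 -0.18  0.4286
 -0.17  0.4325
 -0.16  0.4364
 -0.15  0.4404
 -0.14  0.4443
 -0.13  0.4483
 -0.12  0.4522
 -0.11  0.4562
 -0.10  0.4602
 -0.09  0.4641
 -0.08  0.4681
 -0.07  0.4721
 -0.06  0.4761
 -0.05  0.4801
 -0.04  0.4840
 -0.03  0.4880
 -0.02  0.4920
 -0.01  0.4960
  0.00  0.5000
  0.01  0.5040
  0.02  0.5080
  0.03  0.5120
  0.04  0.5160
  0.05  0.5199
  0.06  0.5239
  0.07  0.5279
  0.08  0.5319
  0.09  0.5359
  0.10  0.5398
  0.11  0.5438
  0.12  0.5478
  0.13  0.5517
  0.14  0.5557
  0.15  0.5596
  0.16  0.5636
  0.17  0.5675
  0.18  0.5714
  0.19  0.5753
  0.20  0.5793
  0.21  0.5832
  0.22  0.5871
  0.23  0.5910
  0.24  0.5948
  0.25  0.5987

σ√T = 0.4 × 1.2247 = 0.4899
d₁ = [ln(267/266) + (0.028 − 0.025 + 0.4²/2)·1.5] / 0.4899 = [0.0038 + 0.1245] / 0.4899 = 0.2618 ⇒ 0.26
d₂ = d₁ − σ√T = 0.2618 − 0.4899 = -0.2281 ⇒ -0.23
exp(−qT) = exp(−0.025·1.5) = 0.9632;  exp(−rT) = exp(−0.028·1.5) = 0.9589
N(−d₂) = N(0.23) = 0.5910;  N(−d₁) = N(-0.26) = 0.3974
P = 266·0.9589·0.5910 − 267·0.9632·0.3974 = 150.7448 − 102.2011 = 48.5437

€48.54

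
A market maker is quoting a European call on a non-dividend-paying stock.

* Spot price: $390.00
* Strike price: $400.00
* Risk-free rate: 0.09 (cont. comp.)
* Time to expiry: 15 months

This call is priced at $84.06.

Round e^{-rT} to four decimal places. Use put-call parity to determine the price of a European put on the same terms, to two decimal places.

exp(−rT) = exp(−0.09·1.25) = 0.8936
Put-call parity: C − P = S − K·e^(−rT) = 390 − 400·0.8936 = 390 − 357.4400 = 32.5600
P = C − (C − P) = 84.06 − (32.5600) = 51.5000

$51.50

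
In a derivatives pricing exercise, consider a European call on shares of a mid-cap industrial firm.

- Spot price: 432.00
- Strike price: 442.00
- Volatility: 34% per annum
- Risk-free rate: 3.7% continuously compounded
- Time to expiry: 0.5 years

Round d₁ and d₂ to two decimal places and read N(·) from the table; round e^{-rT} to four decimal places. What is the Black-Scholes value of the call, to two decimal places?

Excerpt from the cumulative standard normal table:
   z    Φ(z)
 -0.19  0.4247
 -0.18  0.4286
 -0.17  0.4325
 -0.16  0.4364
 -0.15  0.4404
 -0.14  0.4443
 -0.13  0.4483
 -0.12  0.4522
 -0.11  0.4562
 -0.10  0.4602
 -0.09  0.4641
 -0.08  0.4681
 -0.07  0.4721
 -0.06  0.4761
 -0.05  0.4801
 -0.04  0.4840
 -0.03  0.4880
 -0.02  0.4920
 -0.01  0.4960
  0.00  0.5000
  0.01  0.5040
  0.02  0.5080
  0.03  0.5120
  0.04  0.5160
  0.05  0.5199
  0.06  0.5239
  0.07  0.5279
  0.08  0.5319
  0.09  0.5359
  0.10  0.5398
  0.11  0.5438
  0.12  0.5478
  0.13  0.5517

40.41

T = 0.5;  σ√T = 0.2404
d₁ = [ln(432/442) + (0.037 + 0.34²/2)·0.5] / 0.2404 = [-0.0229 + 0.0474] / 0.2404 = 0.1020 ≈ 0.10
d₂ = d₁ − σ√T = 0.1020 − 0.2404 = -0.1384 ≈ -0.14
exp(−rT) = exp(−0.037·0.5) = 0.9817
N(d₁) = N(0.10) = 0.5398;  N(d₂) = N(-0.14) = 0.4443
C = 432·0.5398 − 442·0.9817·0.4443 = 233.1936 − 192.7868 = 40.4068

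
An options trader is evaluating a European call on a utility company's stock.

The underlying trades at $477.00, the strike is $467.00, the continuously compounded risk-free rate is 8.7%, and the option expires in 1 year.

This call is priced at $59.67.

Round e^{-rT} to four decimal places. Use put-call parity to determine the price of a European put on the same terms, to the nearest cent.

e^(−rT) = e^(−0.087·1) = 0.9167
Put-call parity: C − P = S − K·e^(−rT) = 477 − 467·0.9167 = 477 − 428.0989 = 48.9011
P = C − (C − P) = 59.67 − (48.9011) = 10.7689

$10.77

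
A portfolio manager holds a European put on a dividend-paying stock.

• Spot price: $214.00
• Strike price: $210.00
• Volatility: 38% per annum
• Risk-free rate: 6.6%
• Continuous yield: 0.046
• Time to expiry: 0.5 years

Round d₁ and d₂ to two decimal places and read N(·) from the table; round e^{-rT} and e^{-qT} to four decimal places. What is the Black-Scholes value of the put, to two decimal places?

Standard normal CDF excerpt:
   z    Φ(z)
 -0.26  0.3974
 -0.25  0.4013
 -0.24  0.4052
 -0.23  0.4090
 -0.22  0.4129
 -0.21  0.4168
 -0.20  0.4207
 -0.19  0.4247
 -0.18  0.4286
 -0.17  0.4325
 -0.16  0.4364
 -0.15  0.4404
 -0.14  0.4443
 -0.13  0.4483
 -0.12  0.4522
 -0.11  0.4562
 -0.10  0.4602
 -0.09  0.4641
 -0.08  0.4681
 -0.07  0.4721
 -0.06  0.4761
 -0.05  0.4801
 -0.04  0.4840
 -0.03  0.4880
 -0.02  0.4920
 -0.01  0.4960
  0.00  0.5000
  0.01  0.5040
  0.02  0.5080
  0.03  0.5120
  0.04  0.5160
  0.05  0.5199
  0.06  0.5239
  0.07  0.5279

T = 0.5;  σ√T = 0.2687
d₁ = [ln(214/210) + (0.066 − 0.046 + 0.38²/2)·0.5] / 0.2687 = [0.0189 + 0.0461] / 0.2687 = 0.2418 which rounds to 0.24
d₂ = d₁ − σ√T = 0.2418 − 0.2687 = -0.0269 which rounds to -0.03
e^(−qT) = e^(−0.046·0.5) = 0.9773;  e^(−rT) = e^(−0.066·0.5) = 0.9675
N(−d₂) = N(0.03) = 0.5120;  N(−d₁) = N(-0.24) = 0.4052
P = 210·0.9675·0.5120 − 214·0.9773·0.4052 = 104.0256 − 84.7444 = 19.2812

$19.28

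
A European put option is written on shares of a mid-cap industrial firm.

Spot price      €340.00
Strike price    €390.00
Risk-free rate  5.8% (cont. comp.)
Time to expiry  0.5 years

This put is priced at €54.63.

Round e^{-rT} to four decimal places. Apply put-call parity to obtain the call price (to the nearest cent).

€15.78

e^(−rT) = e^(−0.058·0.5) = 0.9714
Put-call parity: C − P = S − K·e^(−rT) = 340 − 390·0.9714 = 340 − 378.8460 = -38.8460
C = P + (C − P) = 54.63 + (-38.8460) = 15.7840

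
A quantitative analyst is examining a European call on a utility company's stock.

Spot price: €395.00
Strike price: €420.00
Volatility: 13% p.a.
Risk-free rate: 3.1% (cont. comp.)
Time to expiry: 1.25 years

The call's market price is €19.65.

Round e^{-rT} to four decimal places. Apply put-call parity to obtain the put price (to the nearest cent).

exp(−rT) = exp(−0.031·1.25) = 0.9620
Put-call parity: C − P = S − K·e^(−rT) = 395 − 420·0.9620 = 395 − 404.0400 = -9.0400
P = C − (C − P) = 19.65 − (-9.0400) = 28.6900

€28.69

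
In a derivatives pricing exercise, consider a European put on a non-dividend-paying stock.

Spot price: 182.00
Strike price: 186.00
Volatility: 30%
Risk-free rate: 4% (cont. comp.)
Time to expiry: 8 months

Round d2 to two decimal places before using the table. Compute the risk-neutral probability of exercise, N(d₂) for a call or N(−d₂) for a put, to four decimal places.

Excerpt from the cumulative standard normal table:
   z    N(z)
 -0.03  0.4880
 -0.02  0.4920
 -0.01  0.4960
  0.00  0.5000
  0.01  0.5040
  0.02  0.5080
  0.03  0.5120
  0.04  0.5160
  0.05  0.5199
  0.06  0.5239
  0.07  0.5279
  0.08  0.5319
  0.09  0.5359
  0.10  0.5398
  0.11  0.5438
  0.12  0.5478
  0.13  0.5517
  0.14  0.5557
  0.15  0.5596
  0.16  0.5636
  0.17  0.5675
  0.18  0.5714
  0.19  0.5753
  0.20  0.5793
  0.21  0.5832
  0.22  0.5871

σ√T = 0.3·√0.6667 = 0.2449
d₁ = [ln(182/186) + (0.04 + 0.3²/2)·0.6667] / 0.2449 = [-0.0217 + 0.0567] / 0.2449 = 0.1426 ≈ 0.14
d₂ = d₁ − σ√T = 0.1426 − 0.2449 = -0.1024 ≈ -0.10
Risk-neutral Pr[S_T < K] = N(−d₂) = N(0.10) = 0.5398

0.5398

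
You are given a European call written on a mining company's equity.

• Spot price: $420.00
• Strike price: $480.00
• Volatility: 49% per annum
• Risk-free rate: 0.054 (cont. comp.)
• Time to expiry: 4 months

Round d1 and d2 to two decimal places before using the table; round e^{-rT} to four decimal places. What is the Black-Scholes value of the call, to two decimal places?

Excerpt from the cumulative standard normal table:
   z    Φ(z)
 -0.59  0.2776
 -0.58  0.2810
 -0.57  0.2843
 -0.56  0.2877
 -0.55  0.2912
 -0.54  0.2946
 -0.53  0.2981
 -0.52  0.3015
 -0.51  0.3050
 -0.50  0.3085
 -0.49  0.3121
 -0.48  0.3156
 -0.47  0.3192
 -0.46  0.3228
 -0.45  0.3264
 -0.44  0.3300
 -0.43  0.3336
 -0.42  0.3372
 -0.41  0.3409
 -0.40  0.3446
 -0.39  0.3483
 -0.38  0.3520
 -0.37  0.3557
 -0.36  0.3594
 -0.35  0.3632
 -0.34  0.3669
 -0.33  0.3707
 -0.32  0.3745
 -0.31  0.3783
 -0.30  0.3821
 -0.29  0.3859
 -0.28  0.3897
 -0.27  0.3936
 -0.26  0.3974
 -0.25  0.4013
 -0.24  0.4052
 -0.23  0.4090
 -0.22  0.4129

σ√T = 0.49 × 0.5774 = 0.2829
ln(S/K) + (r + σ²/2)T = ln(420/480) + (0.054 + 0.49²/2)·0.3333 = -0.1335 + 0.0580 = -0.0755
d₁ = -0.0755 / 0.2829 = -0.2669 → -0.27
d₂ = d₁ − σ√T = -0.2669 − 0.2829 = -0.5498 → -0.55
e^(−rT) = e^(−0.054·0.3333) = 0.9822
C = 420·N(-0.27) − 480·0.9822·N(-0.55) = 420·0.3936 − 480·0.9822·0.2912 = 165.3120 − 137.2880 = 28.0240

$28.02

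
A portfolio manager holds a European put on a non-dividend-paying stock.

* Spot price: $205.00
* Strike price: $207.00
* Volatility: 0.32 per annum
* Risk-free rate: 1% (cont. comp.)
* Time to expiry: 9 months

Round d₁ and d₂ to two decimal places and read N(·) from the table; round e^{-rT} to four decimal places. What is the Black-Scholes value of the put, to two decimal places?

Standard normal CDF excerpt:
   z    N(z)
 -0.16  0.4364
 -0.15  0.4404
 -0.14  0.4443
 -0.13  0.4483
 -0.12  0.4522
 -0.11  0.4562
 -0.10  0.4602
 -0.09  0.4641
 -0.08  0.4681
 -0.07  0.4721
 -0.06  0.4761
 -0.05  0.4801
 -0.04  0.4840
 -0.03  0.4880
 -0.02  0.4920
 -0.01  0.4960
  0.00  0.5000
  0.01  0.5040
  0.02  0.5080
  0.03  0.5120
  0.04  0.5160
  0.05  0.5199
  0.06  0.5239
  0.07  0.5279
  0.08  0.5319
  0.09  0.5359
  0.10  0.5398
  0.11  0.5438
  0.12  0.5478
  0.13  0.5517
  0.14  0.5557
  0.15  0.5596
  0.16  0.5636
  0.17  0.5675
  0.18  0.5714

σ√T = 0.32 × 0.8660 = 0.2771
ln(S/K) + (r + σ²/2)T = ln(205/207) + (0.01 + 0.32²/2)·0.75 = -0.0097 + 0.0459 = 0.0362
d₁ = 0.0362 / 0.2771 = 0.1306 ⇒ 0.13
d₂ = d₁ − σ√T = 0.1306 − 0.2771 = -0.1465 ⇒ -0.15
exp(−rT) = exp(−0.01·0.75) = 0.9925
N(−d₂) = N(0.15) = 0.5596;  N(−d₁) = N(-0.13) = 0.4483
P = 207·0.9925·0.5596 − 205·0.4483 = 114.9684 − 91.9015 = 23.0669

$23.07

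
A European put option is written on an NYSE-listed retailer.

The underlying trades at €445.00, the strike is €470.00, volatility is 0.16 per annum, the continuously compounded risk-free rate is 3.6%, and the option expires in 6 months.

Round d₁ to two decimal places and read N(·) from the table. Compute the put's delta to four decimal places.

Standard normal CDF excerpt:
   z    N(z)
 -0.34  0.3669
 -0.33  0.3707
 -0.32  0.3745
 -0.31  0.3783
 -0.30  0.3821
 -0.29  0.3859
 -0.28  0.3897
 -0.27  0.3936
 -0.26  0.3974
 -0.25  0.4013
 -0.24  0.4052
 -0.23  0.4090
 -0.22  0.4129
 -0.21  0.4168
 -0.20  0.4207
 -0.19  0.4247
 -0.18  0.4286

-0.6064

T = 0.5;  σ√T = 0.1131
d₁ = [ln(445/470) + (0.036 + ½·0.16²)·0.5] / (σ√T) = (-0.0547 + 0.0244) / 0.1131 = -0.2674 ⇒ -0.27
N(d₁) = N(-0.27) = 0.3936
Δ_put = N(d₁) − 1 = 0.3936 − 1 = -0.6064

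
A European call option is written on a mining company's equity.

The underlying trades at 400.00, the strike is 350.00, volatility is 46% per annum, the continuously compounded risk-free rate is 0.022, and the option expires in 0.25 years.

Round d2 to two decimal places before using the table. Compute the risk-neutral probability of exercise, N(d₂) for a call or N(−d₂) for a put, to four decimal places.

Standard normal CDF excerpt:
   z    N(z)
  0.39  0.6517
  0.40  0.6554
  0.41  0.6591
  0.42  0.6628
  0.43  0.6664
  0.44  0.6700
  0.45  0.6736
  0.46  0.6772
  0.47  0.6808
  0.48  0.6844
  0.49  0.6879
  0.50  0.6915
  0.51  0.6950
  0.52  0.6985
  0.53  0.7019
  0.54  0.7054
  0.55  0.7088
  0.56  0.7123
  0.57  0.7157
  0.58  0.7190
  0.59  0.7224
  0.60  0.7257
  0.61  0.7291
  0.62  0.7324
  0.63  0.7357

σ√T = 0.46·√0.25 = 0.2300
ln(S/K) + (r + σ²/2)T = ln(400/350) + (0.022 + 0.46²/2)·0.25 = 0.1335 + 0.0319 = 0.1655
d₁ = 0.1655 / 0.2300 = 0.7195 ⇒ 0.72
d₂ = d₁ − σ√T = 0.7195 − 0.2300 = 0.4895 ⇒ 0.49
Risk-neutral Pr[S_T > K] = N(d₂) = N(0.49) = 0.6879

0.6879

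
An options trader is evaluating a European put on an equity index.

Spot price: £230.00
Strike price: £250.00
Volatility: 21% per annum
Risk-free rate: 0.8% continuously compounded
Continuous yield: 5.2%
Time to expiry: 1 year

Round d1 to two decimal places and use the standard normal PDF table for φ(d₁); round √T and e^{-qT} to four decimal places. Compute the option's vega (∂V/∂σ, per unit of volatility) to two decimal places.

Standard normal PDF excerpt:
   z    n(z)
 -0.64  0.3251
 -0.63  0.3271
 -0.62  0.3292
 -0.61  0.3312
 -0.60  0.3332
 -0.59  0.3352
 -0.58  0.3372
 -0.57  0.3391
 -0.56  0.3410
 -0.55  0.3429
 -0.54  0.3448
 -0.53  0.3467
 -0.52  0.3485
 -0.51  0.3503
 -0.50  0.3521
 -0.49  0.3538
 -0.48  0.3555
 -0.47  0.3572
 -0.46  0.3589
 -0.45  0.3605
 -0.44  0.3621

σ√T = 0.21 × 1.0000 = 0.2100
ln(S/K) + (r − q + σ²/2)T = ln(230/250) + (0.008 − 0.052 + 0.21²/2)·1 = -0.0834 − 0.0220 = -0.1053
d₁ = -0.1053 / 0.2100 = -0.5016 → -0.50
√T = √1 = 1.0000
φ(d₁) = φ(-0.50) = 0.3521
exp(−qT) = exp(−0.052·1) = 0.9493
vega = S·exp(−qT)·φ(d₁)·√T = 230·0.9493·0.3521·1.0000 = 76.8772

76.88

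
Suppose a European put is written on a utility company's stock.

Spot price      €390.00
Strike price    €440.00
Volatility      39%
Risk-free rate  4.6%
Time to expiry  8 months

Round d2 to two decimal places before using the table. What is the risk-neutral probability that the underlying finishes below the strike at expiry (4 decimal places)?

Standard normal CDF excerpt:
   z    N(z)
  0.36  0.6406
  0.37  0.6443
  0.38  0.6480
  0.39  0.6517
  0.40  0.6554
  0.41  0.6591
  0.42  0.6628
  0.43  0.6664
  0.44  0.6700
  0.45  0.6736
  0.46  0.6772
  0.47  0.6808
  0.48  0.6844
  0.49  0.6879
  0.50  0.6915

0.6700

σ√T = 0.39 × 0.8165 = 0.3184
d₁ = [ln(390/440) + (0.046 + ½·0.39²)·0.6667] / (σ√T) = (-0.1206 + 0.0814) / 0.3184 = -0.1233 → -0.12
d₂ = -0.1233 − 0.3184 = -0.4417 → -0.44
Pr(exercise) under Q = N(−d₂) = N(0.44) = 0.6700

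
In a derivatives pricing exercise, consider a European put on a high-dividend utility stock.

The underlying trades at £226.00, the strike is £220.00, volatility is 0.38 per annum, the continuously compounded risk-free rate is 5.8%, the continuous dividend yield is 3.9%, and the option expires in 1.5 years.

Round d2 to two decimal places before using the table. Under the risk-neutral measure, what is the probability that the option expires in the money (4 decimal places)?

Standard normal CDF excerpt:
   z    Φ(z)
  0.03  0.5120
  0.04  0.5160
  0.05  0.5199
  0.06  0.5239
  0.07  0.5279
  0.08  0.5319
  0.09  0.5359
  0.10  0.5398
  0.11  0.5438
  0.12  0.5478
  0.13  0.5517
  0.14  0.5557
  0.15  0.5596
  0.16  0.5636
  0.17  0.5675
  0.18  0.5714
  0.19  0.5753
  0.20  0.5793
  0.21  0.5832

T = 1.5;  σ√T = 0.4654
d₁ = [ln(226/220) + (0.058 − 0.039 + 0.38²/2)·1.5] / 0.4654 = [0.0269 + 0.1368] / 0.4654 = 0.3518 → 0.35
d₂ = d₁ − σ√T = 0.3518 − 0.4654 = -0.1136 → -0.11
Pr(exercise) under Q = N(−d₂) = N(0.11) = 0.5438

0.5438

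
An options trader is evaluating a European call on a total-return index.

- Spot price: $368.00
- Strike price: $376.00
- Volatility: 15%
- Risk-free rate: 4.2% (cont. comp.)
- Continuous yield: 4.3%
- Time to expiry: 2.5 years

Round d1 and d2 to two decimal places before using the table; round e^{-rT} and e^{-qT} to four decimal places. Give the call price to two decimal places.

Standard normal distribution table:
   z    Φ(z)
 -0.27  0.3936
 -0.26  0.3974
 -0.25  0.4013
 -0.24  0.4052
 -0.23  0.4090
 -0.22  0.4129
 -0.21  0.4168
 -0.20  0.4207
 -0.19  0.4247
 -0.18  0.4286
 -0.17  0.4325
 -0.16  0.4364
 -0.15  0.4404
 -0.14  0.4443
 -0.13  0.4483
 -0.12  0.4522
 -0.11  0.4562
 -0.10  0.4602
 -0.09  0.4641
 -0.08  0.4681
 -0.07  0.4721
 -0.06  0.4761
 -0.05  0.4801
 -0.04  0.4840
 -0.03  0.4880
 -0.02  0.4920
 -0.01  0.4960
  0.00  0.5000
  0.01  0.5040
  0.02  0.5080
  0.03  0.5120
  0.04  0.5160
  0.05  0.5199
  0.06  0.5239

σ√T = 0.15·√2.5 = 0.2372
ln(S/K) + (r − q + σ²/2)T = ln(368/376) + (0.042 − 0.043 + 0.15²/2)·2.5 = -0.0215 + 0.0256 = 0.0041
d₁ = 0.0041 / 0.2372 = 0.0174 ⇒ 0.02
d₂ = d₁ − σ√T = 0.0174 − 0.2372 = -0.2198 ⇒ -0.22
e^(−qT) = e^(−0.043·2.5) = 0.8981;  e^(−rT) = e^(−0.042·2.5) = 0.9003
C = 368·0.8981·N(0.02) − 376·0.9003·N(-0.22) = 368·0.8981·0.5080 − 376·0.9003·0.4129 = 167.8944 − 139.7719 = 28.1225

$28.12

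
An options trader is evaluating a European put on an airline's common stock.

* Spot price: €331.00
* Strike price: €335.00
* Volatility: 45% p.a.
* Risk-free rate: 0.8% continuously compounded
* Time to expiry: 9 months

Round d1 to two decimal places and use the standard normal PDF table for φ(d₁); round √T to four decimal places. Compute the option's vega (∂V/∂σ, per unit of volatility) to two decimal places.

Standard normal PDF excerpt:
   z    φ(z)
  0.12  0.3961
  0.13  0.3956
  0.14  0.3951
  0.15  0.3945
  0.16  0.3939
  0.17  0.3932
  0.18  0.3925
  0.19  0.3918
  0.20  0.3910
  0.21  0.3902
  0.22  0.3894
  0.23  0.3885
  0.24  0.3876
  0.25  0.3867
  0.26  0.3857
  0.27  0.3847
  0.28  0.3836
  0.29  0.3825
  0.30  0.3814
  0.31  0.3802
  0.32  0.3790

112.51

σ√T = 0.45·√0.75 = 0.3897
d₁ = [ln(331/335) + (0.008 + 0.45²/2)·0.75] / 0.3897 = [-0.0120 + 0.0819] / 0.3897 = 0.1794 ≈ 0.18
√T = √0.75 = 0.8660
φ(d₁) = φ(0.18) = 0.3925
vega = S·φ(d₁)·√T = 331·0.3925·0.8660 = 112.5086
(The call has the same vega.)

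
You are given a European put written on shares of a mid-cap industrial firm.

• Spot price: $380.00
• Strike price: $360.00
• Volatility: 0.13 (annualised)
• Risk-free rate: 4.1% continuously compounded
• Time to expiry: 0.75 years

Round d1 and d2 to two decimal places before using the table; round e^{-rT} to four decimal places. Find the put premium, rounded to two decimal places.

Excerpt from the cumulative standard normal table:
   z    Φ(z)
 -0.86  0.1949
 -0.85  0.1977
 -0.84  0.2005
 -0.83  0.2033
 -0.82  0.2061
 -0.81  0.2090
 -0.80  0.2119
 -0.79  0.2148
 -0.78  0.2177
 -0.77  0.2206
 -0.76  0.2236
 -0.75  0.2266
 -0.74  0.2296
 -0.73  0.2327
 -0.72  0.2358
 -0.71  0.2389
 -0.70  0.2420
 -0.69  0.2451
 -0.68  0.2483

$5.06

T = 0.75;  σ√T = 0.1126
d₁ = [ln(380/360) + (0.041 + 0.13²/2)·0.75] / 0.1126 = [0.0541 + 0.0371] / 0.1126 = 0.8097 ≈ 0.81
d₂ = d₁ − σ√T = 0.8097 − 0.1126 = 0.6971 ≈ 0.70
exp(−rT) = exp(−0.041·0.75) = 0.9697
P = 360·0.9697·N(-0.70) − 380·N(-0.81) = 360·0.9697·0.2420 − 380·0.2090 = 84.4803 − 79.4200 = 5.0603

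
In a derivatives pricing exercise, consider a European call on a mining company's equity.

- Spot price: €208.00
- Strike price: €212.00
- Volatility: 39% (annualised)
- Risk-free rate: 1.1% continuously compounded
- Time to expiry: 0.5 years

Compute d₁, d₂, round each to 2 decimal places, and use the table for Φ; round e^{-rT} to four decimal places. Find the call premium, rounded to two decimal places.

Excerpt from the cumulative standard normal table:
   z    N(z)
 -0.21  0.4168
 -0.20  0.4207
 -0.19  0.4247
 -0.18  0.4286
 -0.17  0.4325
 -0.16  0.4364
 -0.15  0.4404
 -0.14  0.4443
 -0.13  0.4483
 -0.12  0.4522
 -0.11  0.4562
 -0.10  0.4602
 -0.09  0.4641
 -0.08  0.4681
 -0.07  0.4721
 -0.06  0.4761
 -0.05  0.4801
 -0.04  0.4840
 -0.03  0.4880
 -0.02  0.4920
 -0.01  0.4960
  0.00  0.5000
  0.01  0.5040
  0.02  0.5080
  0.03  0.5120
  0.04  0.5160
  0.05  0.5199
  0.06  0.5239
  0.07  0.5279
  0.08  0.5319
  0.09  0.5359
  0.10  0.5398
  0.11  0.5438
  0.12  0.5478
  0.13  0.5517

€21.93

σ√T = 0.39·√0.5 = 0.2758
ln(S/K) + (r + σ²/2)T = ln(208/212) + (0.011 + 0.39²/2)·0.5 = -0.0190 + 0.0435 = 0.0245
d₁ = 0.0245 / 0.2758 = 0.0888 ⇒ 0.09
d₂ = d₁ − σ√T = 0.0888 − 0.2758 = -0.1870 ⇒ -0.19
e^(−rT) = e^(−0.011·0.5) = 0.9945
N(d₁) = N(0.09) = 0.5359;  N(d₂) = N(-0.19) = 0.4247
C = 208·0.5359 − 212·0.9945·0.4247 = 111.4672 − 89.5412 = 21.9260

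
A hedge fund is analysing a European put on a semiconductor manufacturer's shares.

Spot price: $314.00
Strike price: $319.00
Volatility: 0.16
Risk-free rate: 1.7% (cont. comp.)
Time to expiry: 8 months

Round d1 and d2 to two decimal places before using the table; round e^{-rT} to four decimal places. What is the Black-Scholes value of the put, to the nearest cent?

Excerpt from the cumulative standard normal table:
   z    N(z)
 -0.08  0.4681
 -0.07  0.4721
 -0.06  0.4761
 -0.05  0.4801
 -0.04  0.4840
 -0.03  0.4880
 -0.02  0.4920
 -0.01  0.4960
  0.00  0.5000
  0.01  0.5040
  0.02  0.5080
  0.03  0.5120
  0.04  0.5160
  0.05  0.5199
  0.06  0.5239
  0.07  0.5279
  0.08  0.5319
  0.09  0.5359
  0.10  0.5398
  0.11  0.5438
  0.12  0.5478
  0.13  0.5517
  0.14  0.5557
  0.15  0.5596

$17.02

T = 0.6667;  σ√T = 0.1306
d₁ = [ln(314/319) + (0.017 + ½·0.16²)·0.6667] / (σ√T) = (-0.0158 + 0.0199) / 0.1306 = 0.0311 which rounds to 0.03
d₂ = 0.0311 − 0.1306 = -0.0995 which rounds to -0.10
e^(−rT) = e^(−0.017·0.6667) = 0.9887
P = 319·0.9887·N(0.10) − 314·N(-0.03) = 319·0.9887·0.5398 − 314·0.4880 = 170.2504 − 153.2320 = 17.0184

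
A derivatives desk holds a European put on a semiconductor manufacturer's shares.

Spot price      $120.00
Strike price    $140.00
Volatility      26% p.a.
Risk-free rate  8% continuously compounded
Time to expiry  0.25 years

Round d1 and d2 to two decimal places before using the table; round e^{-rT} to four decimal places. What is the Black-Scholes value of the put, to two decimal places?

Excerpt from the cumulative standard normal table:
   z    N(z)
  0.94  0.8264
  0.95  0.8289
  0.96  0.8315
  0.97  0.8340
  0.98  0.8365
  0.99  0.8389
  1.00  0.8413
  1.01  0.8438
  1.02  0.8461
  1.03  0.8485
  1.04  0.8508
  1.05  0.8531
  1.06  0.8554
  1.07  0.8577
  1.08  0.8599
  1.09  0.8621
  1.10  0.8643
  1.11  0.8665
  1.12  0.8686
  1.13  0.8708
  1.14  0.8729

σ√T = 0.26·√0.25 = 0.1300
ln(S/K) + (r + σ²/2)T = ln(120/140) + (0.08 + 0.26²/2)·0.25 = -0.1542 + 0.0285 = -0.1257
d₁ = -0.1257 / 0.1300 = -0.9669 which rounds to -0.97
d₂ = d₁ − σ√T = -0.9669 − 0.1300 = -1.0969 which rounds to -1.10
exp(−rT) = exp(−0.08·0.25) = 0.9802
P = 140·0.9802·N(1.10) − 120·N(0.97) = 140·0.9802·0.8643 − 120·0.8340 = 118.6062 − 100.0800 = 18.5262

$18.53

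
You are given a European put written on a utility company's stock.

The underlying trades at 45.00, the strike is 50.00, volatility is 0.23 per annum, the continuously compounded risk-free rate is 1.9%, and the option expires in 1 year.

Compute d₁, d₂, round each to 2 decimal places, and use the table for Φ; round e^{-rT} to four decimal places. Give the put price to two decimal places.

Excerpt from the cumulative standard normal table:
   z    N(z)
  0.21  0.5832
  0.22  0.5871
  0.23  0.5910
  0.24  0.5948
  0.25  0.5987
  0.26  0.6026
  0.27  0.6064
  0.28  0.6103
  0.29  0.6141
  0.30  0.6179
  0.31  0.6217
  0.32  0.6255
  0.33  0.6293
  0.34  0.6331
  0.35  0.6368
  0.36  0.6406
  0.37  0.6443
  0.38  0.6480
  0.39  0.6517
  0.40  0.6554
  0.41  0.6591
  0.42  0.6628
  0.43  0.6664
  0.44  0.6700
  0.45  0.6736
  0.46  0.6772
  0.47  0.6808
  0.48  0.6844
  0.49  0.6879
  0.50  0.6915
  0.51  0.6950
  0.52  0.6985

T = 1;  σ√T = 0.2300
ln(S/K) + (r + σ²/2)T = ln(45/50) + (0.019 + 0.23²/2)·1 = -0.1054 + 0.0455 = -0.0599
d₁ = -0.0599 / 0.2300 = -0.2605 ⇒ -0.26
d₂ = d₁ − σ√T = -0.2605 − 0.2300 = -0.4905 ⇒ -0.49
e^(−rT) = e^(−0.019·1) = 0.9812
N(−d₂) = N(0.49) = 0.6879;  N(−d₁) = N(0.26) = 0.6026
P = 50·0.9812·0.6879 − 45·0.6026 = 33.7484 − 27.1170 = 6.6314

6.63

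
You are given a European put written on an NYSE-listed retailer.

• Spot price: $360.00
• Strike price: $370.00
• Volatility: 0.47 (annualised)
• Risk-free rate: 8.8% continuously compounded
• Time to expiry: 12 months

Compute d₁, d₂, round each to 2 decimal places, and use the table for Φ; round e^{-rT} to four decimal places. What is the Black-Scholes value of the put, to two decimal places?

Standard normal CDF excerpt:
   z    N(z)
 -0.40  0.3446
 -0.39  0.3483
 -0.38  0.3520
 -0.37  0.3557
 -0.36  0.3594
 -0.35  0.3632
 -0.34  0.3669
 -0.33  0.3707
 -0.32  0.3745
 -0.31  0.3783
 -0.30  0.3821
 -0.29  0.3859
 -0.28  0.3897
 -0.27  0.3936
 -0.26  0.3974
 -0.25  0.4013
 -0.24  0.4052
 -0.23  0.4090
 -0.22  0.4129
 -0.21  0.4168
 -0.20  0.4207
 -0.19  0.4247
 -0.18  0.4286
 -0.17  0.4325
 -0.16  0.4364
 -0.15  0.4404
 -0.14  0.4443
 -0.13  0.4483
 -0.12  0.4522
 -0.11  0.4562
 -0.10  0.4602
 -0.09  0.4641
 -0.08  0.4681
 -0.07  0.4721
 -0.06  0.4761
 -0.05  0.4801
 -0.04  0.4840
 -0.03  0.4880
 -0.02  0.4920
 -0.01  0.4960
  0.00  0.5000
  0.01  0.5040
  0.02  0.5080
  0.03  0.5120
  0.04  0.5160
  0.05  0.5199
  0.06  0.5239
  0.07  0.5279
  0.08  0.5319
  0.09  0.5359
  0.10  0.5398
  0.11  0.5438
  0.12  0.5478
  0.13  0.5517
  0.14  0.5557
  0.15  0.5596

$54.88

σ√T = 0.47·√1 = 0.4700
d₁ = [ln(360/370) + (0.088 + 0.47²/2)·1] / 0.4700 = [-0.0274 + 0.1984] / 0.4700 = 0.3639 ⇒ 0.36
d₂ = d₁ − σ√T = 0.3639 − 0.4700 = -0.1061 ⇒ -0.11
exp(−rT) = exp(−0.088·1) = 0.9158
N(−d₂) = N(0.11) = 0.5438;  N(−d₁) = N(-0.36) = 0.3594
P = 370·0.9158·0.5438 − 360·0.3594 = 184.2645 − 129.3840 = 54.8805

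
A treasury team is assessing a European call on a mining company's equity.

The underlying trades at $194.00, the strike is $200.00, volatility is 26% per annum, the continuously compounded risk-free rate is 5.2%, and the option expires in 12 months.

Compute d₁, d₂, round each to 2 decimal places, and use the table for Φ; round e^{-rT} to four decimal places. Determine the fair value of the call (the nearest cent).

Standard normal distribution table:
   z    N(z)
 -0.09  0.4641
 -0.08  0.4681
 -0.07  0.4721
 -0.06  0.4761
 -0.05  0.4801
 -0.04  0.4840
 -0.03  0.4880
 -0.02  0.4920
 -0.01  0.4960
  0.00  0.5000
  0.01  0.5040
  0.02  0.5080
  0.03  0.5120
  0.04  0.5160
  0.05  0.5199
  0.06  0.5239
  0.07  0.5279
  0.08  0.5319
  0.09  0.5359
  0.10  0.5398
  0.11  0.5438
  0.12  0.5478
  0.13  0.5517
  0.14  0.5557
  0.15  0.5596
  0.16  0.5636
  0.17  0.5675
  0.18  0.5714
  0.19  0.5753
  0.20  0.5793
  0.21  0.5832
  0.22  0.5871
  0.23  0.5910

T = 1;  σ√T = 0.2600
d₁ = [ln(194/200) + (0.052 + 0.26²/2)·1] / 0.2600 = [-0.0305 + 0.0858] / 0.2600 = 0.2128 ⇒ 0.21
d₂ = d₁ − σ√T = 0.2128 − 0.2600 = -0.0472 ⇒ -0.05
exp(−rT) = exp(−0.052·1) = 0.9493
N(d₁) = N(0.21) = 0.5832;  N(d₂) = N(-0.05) = 0.4801
C = 194·0.5832 − 200·0.9493·0.4801 = 113.1408 − 91.1518 = 21.9890

$21.99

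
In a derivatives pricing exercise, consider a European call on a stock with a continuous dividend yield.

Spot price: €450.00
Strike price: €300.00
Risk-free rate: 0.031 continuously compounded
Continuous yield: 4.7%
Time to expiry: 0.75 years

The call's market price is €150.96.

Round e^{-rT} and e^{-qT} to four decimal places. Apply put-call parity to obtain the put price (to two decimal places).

€9.63

e^(−qT) = e^(−0.047·0.75) = 0.9654;  e^(−rT) = e^(−0.031·0.75) = 0.9770
Put-call parity: C − P = S·e^(−qT) − K·e^(−rT) = 450·0.9654 − 300·0.9770 = 434.4300 − 293.1000 = 141.3300
P = C − (C − P) = 150.96 − (141.3300) = 9.6300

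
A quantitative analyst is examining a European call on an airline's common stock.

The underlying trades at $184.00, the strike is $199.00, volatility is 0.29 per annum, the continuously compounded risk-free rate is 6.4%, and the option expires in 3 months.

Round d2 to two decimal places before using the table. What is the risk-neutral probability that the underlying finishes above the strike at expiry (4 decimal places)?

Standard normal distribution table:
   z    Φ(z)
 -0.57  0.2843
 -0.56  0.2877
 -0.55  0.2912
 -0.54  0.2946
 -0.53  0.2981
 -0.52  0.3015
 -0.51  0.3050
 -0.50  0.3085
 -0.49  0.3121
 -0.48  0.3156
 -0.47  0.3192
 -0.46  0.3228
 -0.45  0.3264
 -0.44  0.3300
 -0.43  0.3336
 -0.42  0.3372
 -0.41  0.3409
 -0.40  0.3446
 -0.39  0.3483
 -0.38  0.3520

0.3085

σ√T = 0.29 × 0.5000 = 0.1450
d₁ = [ln(184/199) + (0.064 + ½·0.29²)·0.25] / (σ√T) = (-0.0784 + 0.0265) / 0.1450 = -0.3576 → -0.36
d₂ = -0.3576 − 0.1450 = -0.5026 → -0.50
Pr(exercise) under Q = N(d₂) = 0.3085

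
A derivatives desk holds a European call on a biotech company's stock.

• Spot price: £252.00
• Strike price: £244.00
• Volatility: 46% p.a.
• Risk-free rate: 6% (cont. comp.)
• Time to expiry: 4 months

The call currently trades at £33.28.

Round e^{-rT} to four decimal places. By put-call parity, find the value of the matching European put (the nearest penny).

exp(−rT) = exp(−0.06·0.3333) = 0.9802
Put-call parity: C − P = S − K·e^(−rT) = 252 − 244·0.9802 = 252 − 239.1688 = 12.8312
P = C − (C − P) = 33.28 − (12.8312) = 20.4488

£20.45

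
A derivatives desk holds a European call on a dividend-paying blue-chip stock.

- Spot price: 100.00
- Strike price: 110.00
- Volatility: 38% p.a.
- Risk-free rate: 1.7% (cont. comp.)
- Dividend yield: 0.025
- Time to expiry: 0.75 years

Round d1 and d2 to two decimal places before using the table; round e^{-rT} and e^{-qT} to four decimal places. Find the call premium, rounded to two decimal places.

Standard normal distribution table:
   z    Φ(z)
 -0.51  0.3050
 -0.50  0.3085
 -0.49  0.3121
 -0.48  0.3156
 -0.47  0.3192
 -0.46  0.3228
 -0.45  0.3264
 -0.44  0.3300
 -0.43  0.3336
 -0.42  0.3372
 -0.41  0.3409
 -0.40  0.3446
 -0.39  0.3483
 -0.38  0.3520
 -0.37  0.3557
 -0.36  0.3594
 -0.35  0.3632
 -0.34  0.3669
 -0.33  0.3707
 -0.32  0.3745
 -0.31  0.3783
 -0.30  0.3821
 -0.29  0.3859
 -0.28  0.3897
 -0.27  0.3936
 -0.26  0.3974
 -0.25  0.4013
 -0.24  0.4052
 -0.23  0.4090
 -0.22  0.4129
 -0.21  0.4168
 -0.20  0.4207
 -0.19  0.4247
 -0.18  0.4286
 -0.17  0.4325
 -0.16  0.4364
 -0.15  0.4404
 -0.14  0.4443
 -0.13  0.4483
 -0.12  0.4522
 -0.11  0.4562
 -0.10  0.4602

8.94

T = 0.75;  σ√T = 0.3291
d₁ = [ln(100/110) + (0.017 − 0.025 + 0.38²/2)·0.75] / 0.3291 = [-0.0953 + 0.0482] / 0.3291 = -0.1433 which rounds to -0.14
d₂ = d₁ − σ√T = -0.1433 − 0.3291 = -0.4724 which rounds to -0.47
e^(−qT) = e^(−0.025·0.75) = 0.9814;  e^(−rT) = e^(−0.017·0.75) = 0.9873
C = 100·0.9814·N(-0.14) − 110·0.9873·N(-0.47) = 100·0.9814·0.4443 − 110·0.9873·0.3192 = 43.6036 − 34.6661 = 8.9375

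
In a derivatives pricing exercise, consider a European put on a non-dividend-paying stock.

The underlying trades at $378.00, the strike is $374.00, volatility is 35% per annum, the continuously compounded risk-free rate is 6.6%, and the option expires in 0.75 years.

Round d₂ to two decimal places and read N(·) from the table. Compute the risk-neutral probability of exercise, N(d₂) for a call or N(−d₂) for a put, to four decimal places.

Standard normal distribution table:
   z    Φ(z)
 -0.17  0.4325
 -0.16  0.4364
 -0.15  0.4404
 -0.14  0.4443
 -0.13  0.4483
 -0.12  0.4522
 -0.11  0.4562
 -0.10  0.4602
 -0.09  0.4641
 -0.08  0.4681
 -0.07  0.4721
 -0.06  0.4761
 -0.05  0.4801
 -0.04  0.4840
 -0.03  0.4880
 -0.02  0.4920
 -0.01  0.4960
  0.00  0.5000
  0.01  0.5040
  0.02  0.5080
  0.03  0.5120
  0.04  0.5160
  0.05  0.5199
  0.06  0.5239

0.4801

σ√T = 0.35·√0.75 = 0.3031
d₁ = [ln(378/374) + (0.066 + 0.35²/2)·0.75] / 0.3031 = [0.0106 + 0.0954] / 0.3031 = 0.3500 ⇒ 0.35
d₂ = d₁ − σ√T = 0.3500 − 0.3031 = 0.0469 ⇒ 0.05
Pr(exercise) under Q = N(−d₂) = N(-0.05) = 0.4801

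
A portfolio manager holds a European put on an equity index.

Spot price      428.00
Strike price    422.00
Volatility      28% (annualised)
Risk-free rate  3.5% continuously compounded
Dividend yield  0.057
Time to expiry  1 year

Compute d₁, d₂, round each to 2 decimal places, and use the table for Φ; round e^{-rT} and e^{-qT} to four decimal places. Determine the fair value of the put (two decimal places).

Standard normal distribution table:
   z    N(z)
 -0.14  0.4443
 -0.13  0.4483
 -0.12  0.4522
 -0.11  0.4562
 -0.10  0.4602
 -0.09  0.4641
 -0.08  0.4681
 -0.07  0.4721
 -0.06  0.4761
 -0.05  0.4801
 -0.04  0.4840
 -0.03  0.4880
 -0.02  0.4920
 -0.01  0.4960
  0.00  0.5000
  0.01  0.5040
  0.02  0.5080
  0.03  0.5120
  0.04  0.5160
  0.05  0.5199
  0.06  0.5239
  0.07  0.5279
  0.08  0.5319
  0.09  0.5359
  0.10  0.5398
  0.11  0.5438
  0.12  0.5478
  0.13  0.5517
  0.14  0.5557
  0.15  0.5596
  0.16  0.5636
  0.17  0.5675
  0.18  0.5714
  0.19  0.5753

σ√T = 0.28 × 1.0000 = 0.2800
d₁ = [ln(428/422) + (0.035 − 0.057 + 0.28²/2)·1] / 0.2800 = [0.0141 + 0.0172] / 0.2800 = 0.1118 → 0.11
d₂ = d₁ − σ√T = 0.1118 − 0.2800 = -0.1682 → -0.17
exp(−qT) = exp(−0.057·1) = 0.9446;  exp(−rT) = exp(−0.035·1) = 0.9656
P = 422·0.9656·N(0.17) − 428·0.9446·N(-0.11) = 422·0.9656·0.5675 − 428·0.9446·0.4562 = 231.2467 − 184.4366 = 46.8102

46.81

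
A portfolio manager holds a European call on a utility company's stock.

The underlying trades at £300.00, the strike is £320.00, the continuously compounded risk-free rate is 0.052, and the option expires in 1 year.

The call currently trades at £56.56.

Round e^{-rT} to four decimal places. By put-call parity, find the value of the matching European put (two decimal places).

e^(−rT) = e^(−0.052·1) = 0.9493
Put-call parity: C − P = S − K·e^(−rT) = 300 − 320·0.9493 = 300 − 303.7760 = -3.7760
P = C − (C − P) = 56.56 − (-3.7760) = 60.3360

£60.34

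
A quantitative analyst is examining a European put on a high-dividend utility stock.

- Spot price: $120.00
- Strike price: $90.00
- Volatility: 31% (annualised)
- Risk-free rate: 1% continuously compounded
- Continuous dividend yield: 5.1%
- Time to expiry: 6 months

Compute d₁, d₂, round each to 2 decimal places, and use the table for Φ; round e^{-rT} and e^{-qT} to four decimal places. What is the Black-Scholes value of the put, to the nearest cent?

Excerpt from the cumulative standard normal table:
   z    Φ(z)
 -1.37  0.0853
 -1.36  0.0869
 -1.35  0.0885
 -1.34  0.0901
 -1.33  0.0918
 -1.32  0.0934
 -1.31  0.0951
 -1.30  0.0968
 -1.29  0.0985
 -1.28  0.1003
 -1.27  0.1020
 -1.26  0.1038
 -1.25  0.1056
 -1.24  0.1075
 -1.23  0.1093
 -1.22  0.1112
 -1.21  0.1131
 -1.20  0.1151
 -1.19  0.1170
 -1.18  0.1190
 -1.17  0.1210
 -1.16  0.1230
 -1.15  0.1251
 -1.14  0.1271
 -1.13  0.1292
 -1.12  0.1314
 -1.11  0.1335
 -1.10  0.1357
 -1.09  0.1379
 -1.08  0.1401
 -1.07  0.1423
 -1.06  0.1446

$1.22

T = 0.5;  σ√T = 0.2192
d₁ = [ln(120/90) + (0.01 − 0.051 + 0.31²/2)·0.5] / 0.2192 = [0.2877 + 0.0035] / 0.2192 = 1.3285 which rounds to 1.33
d₂ = d₁ − σ√T = 1.3285 − 0.2192 = 1.1093 which rounds to 1.11
e^(−qT) = e^(−0.051·0.5) = 0.9748;  e^(−rT) = e^(−0.01·0.5) = 0.9950
N(−d₂) = N(-1.11) = 0.1335;  N(−d₁) = N(-1.33) = 0.0918
P = 90·0.9950·0.1335 − 120·0.9748·0.0918 = 11.9549 − 10.7384 = 1.2165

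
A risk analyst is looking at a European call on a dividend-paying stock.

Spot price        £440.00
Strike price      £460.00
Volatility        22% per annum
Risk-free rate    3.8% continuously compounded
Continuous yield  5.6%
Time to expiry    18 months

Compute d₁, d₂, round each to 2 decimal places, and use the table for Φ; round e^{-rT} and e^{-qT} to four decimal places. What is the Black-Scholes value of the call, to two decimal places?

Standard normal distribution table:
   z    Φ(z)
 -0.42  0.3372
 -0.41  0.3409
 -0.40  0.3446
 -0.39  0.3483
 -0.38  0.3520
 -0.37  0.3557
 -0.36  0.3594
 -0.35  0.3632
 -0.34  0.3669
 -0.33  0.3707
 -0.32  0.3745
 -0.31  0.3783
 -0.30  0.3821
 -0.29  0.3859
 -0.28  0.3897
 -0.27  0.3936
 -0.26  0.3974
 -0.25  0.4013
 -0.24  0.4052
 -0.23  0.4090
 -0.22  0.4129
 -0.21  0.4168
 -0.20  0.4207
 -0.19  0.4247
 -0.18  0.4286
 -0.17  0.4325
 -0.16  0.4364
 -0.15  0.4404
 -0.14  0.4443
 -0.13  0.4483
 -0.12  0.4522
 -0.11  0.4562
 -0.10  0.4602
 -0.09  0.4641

σ√T = 0.22 × 1.2247 = 0.2694
d₁ = [ln(440/460) + (0.038 − 0.056 + ½·0.22²)·1.5] / (σ√T) = (-0.0445 + 0.0093) / 0.2694 = -0.1305 which rounds to -0.13
d₂ = -0.1305 − 0.2694 = -0.3999 which rounds to -0.40
e^(−qT) = e^(−0.056·1.5) = 0.9194;  e^(−rT) = e^(−0.038·1.5) = 0.9446
N(d₁) = N(-0.13) = 0.4483;  N(d₂) = N(-0.40) = 0.3446
C = 440·0.9194·0.4483 − 460·0.9446·0.3446 = 181.3535 − 149.7342 = 31.6193

£31.62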